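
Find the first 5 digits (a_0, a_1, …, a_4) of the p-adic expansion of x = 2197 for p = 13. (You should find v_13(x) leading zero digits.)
(a_0, …, a_4) = (0, 0, 0, 1, 0)

v_13(2197) = 3, so a_0 = ... = a_2 = 0. Factor out: x = 13^3 · u with u = 1 a unit in ℤ_13. Expand u iteratively via a_{v+i} = u_i mod 13, u_{i+1} = (u_i − a_{v+i})/13:
  u_0 = 1;  a_3 = 1;  u_1 = (u_0 − 1)/13 = 0
  u_1 = 0;  a_4 = 0;  u_2 = (u_1 − 0)/13 = 0
Digits: (0, 0, 0, 1, 0).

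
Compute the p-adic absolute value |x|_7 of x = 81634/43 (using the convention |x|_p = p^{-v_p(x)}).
|81634/43|_7 = 1/2401

Step 1 — compute v_7(x) by factoring powers of 7 out of the numerator and denominator: v_7(81634/43) = 4. Step 2 — apply |x|_p = p^{-v_p(x)} = 7^{-4} = 1/2401.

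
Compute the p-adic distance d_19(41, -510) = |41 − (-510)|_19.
d_19(41, -510) = 1/19

Step 1 — x − y = 41 − (-510) = 551. Step 2 — v_19(551) = 1 (factor: 551 = (19^1 · 29); the sign does not affect v_p). Step 3 — |x − y|_19 = 19^{-1} = 1/19.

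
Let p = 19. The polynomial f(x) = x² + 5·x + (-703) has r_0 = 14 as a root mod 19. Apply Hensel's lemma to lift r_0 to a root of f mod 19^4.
r_3 = 128587 (mod 130321)

Hensel: r_{i+1} = r_i − f(r_i)·(f′(r_i))^{-1} mod 19^{i+2}, f′(x) = 2x + 5. Iterate:
  r_0 = 14 (mod 19)
  r_1 = 71 (mod 361)
  r_2 = 5125 (mod 6859)
  r_3 = 128587 (mod 130321)
Final: r = 128587 satisfies f(r) ≡ 0 mod 19^4.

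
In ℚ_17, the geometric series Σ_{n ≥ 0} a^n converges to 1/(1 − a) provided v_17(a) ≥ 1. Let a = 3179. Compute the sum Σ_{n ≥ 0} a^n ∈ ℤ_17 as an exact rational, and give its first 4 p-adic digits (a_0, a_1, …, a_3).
Σ a^n = 1/(1 − a) = -1/3178;  first 4 digits = (1, 0, 11, 0)

v_17(a) = 2 ≥ 1, so the series converges in ℤ_17 to 1/(1 − a) = 1/(1 − 3179) = -1/3178. Expand this rational in ℤ_17: compute digits iteratively via d_i = x_i mod 17, x_{i+1} = (x_i − d_i)/17. The first 4 digits are (1, 0, 11, 0).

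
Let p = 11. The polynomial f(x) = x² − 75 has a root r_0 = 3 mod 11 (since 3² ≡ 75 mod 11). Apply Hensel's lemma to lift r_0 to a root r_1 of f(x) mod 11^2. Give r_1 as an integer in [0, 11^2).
r_1 = 14 (mod 121)

Hensel's recurrence: r_{i+1} = r_i − f(r_i)·(f′(r_i))^{-1} mod 11^{i+2}, with f′(x) = 2x. Iterate:
  r_0 = 3 (mod 11)
  r_1 = 14 (mod 121)
Final: r_1 = 14, and one checks f(r_1) ≡ 0 mod 11^2.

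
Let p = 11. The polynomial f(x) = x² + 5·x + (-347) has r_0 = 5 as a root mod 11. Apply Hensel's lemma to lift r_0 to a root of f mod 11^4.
r_3 = 9124 (mod 14641)

Hensel: r_{i+1} = r_i − f(r_i)·(f′(r_i))^{-1} mod 11^{i+2}, f′(x) = 2x + 5. Iterate:
  r_0 = 5 (mod 11)
  r_1 = 49 (mod 121)
  r_2 = 1138 (mod 1331)
  r_3 = 9124 (mod 14641)
Final: r = 9124 satisfies f(r) ≡ 0 mod 11^4.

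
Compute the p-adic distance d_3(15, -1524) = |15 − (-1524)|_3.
d_3(15, -1524) = 1/81

Step 1 — x − y = 15 − (-1524) = 1539. Step 2 — v_3(1539) = 4 (factor: 1539 = (3^4 · 19); the sign does not affect v_p). Step 3 — |x − y|_3 = 3^{-4} = 1/81.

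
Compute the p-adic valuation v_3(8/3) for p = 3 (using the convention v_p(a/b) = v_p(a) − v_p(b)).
v_3(8/3) = -1

Factor powers of 3 from the numerator and denominator of the reduced fraction: 8 = 3^0 · 8 and 3 = 3^1 · 1. Apply v_p(a/b) = v_p(a) − v_p(b): v_3(8/3) = 0 − 1 = -1.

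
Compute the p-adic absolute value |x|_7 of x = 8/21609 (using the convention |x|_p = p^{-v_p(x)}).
|8/21609|_7 = 2401

Step 1 — compute v_7(x) by factoring powers of 7 out of the numerator and denominator: v_7(8/21609) = -4. Step 2 — apply |x|_p = p^{-v_p(x)} = 7^{4} = 2401.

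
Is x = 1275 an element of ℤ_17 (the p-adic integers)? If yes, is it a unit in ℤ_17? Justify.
x ∈ ℤ_17 but not a unit; v_17(x) = 1 > 0

ℤ_17 = {x ∈ ℚ_17 : v_17(x) ≥ 0} and ℤ_17^× = {x ∈ ℤ_17 : v_17(x) = 0}. Here v_17(1275) = v_17(num) − v_17(den) = 1; compare against these criteria.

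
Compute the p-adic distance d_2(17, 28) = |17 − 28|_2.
d_2(17, 28) = 1

Step 1 — x − y = 17 − 28 = -11. Step 2 — v_2(-11) = 0 (factor: -11 = −(2^0 · 11); the sign does not affect v_p). Step 3 — |x − y|_2 = 2^{0} = 1.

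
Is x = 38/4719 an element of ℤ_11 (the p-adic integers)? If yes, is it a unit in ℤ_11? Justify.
x ∉ ℤ_11 (v_11(x) = -2 < 0)

ℤ_11 = {x ∈ ℚ_11 : v_11(x) ≥ 0} and ℤ_11^× = {x ∈ ℤ_11 : v_11(x) = 0}. Here v_11(38/4719) = v_11(num) − v_11(den) = -2; compare against these criteria.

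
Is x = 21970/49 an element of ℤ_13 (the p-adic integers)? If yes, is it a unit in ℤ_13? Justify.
x ∈ ℤ_13 but not a unit; v_13(x) = 3 > 0

ℤ_13 = {x ∈ ℚ_13 : v_13(x) ≥ 0} and ℤ_13^× = {x ∈ ℤ_13 : v_13(x) = 0}. Here v_13(21970/49) = v_13(num) − v_13(den) = 3; compare against these criteria.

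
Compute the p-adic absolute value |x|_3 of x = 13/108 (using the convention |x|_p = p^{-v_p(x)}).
|13/108|_3 = 27

Step 1 — compute v_3(x) by factoring powers of 3 out of the numerator and denominator: v_3(13/108) = -3. Step 2 — apply |x|_p = p^{-v_p(x)} = 3^{3} = 27.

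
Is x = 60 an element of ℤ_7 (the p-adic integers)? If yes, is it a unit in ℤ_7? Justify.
x ∈ ℤ_7^× (unit); v_7(x) = 0

ℤ_7 = {x ∈ ℚ_7 : v_7(x) ≥ 0} and ℤ_7^× = {x ∈ ℤ_7 : v_7(x) = 0}. Here v_7(60) = v_7(num) − v_7(den) = 0; compare against these criteria.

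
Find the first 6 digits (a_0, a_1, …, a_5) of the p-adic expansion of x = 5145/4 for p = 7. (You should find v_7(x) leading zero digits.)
(a_0, …, a_5) = (0, 0, 0, 2, 2, 5)

v_7(5145/4) = 3, so a_0 = ... = a_2 = 0. Factor out: x = 7^3 · u with u = 15/4 a unit in ℤ_7. Expand u iteratively via a_{v+i} = u_i mod 7, u_{i+1} = (u_i − a_{v+i})/7:
  u_0 = 15/4;  a_3 = 2;  u_1 = (u_0 − 2)/7 = 1/4
  u_1 = 1/4;  a_4 = 2;  u_2 = (u_1 − 2)/7 = -1/4
  u_2 = -1/4;  a_5 = 5;  u_3 = (u_2 − 5)/7 = -3/4
Digits: (0, 0, 0, 2, 2, 5).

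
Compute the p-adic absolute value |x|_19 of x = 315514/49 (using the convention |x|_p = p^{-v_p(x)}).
|315514/49|_19 = 1/6859

Step 1 — compute v_19(x) by factoring powers of 19 out of the numerator and denominator: v_19(315514/49) = 3. Step 2 — apply |x|_p = p^{-v_p(x)} = 19^{-3} = 1/6859.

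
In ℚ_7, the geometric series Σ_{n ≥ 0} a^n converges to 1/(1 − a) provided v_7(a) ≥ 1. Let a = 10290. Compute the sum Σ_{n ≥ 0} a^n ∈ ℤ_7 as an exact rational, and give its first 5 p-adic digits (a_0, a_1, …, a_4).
Σ a^n = 1/(1 − a) = -1/10289;  first 5 digits = (1, 0, 0, 2, 4)

v_7(a) = 3 ≥ 1, so the series converges in ℤ_7 to 1/(1 − a) = 1/(1 − 10290) = -1/10289. Expand this rational in ℤ_7: compute digits iteratively via d_i = x_i mod 7, x_{i+1} = (x_i − d_i)/7. The first 5 digits are (1, 0, 0, 2, 4).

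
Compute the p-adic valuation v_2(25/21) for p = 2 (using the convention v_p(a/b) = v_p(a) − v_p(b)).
v_2(25/21) = 0

Factor powers of 2 from the numerator and denominator of the reduced fraction: 25 = 2^0 · 25 and 21 = 2^0 · 21. Apply v_p(a/b) = v_p(a) − v_p(b): v_2(25/21) = 0 − 0 = 0.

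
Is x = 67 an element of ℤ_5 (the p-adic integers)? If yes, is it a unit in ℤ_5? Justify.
x ∈ ℤ_5^× (unit); v_5(x) = 0

ℤ_5 = {x ∈ ℚ_5 : v_5(x) ≥ 0} and ℤ_5^× = {x ∈ ℤ_5 : v_5(x) = 0}. Here v_5(67) = v_5(num) − v_5(den) = 0; compare against these criteria.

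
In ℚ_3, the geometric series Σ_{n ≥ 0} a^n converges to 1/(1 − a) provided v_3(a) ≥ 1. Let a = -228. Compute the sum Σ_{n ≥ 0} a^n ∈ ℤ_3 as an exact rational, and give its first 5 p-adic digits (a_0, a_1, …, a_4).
Σ a^n = 1/(1 − a) = 1/229;  first 5 digits = (1, 2, 2, 1, 0)

v_3(a) = 1 ≥ 1, so the series converges in ℤ_3 to 1/(1 − a) = 1/(1 − (-228)) = 1/229. Expand this rational in ℤ_3: compute digits iteratively via d_i = x_i mod 3, x_{i+1} = (x_i − d_i)/3. The first 5 digits are (1, 2, 2, 1, 0).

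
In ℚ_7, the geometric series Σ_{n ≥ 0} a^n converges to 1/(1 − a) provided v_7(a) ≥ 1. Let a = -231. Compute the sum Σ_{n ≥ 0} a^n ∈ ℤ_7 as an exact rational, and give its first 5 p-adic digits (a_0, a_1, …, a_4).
Σ a^n = 1/(1 − a) = 1/232;  first 5 digits = (1, 2, 6, 1, 0)

v_7(a) = 1 ≥ 1, so the series converges in ℤ_7 to 1/(1 − a) = 1/(1 − (-231)) = 1/232. Expand this rational in ℤ_7: compute digits iteratively via d_i = x_i mod 7, x_{i+1} = (x_i − d_i)/7. The first 5 digits are (1, 2, 6, 1, 0).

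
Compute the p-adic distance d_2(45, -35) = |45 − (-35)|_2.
d_2(45, -35) = 1/16

Step 1 — x − y = 45 − (-35) = 80. Step 2 — v_2(80) = 4 (factor: 80 = (2^4 · 5); the sign does not affect v_p). Step 3 — |x − y|_2 = 2^{-4} = 1/16.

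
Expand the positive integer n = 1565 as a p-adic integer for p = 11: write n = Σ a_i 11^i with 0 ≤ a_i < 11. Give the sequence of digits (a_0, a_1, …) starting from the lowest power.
(a_0, a_1, …) = (3, 10, 1, 1)

Repeated division by 11 gives the digits low-to-high: 1565 = 3 + 10·11^1 + 1·11^2 + 1·11^3. Digit sequence: (3, 10, 1, 1).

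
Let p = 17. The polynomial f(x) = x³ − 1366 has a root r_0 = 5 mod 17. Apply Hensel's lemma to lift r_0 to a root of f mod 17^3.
r_2 = 2742 (mod 4913)

Hensel: r_{i+1} = r_i − f(r_i)/f′(r_i) mod 17^{i+2}, where f′(x) = 3x². Iterate:
  r_0 = 5 (mod 17)
  r_1 = 141 (mod 289)
  r_2 = 2742 (mod 4913)
Final: r = 2742 with f(r) ≡ 0 mod 17^3.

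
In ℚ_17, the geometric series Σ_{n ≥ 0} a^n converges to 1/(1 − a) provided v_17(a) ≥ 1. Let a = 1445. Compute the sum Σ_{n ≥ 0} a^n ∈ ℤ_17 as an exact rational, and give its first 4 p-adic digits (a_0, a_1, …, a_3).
Σ a^n = 1/(1 − a) = -1/1444;  first 4 digits = (1, 0, 5, 0)

v_17(a) = 2 ≥ 1, so the series converges in ℤ_17 to 1/(1 − a) = 1/(1 − 1445) = -1/1444. Expand this rational in ℤ_17: compute digits iteratively via d_i = x_i mod 17, x_{i+1} = (x_i − d_i)/17. The first 4 digits are (1, 0, 5, 0).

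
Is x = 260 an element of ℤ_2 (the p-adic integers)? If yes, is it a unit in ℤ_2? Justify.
x ∈ ℤ_2 but not a unit; v_2(x) = 2 > 0

ℤ_2 = {x ∈ ℚ_2 : v_2(x) ≥ 0} and ℤ_2^× = {x ∈ ℤ_2 : v_2(x) = 0}. Here v_2(260) = v_2(num) − v_2(den) = 2; compare against these criteria.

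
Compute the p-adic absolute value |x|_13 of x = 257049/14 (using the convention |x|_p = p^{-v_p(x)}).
|257049/14|_13 = 1/28561

Step 1 — compute v_13(x) by factoring powers of 13 out of the numerator and denominator: v_13(257049/14) = 4. Step 2 — apply |x|_p = p^{-v_p(x)} = 13^{-4} = 1/28561.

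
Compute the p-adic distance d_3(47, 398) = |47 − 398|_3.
d_3(47, 398) = 1/27

Step 1 — x − y = 47 − 398 = -351. Step 2 — v_3(-351) = 3 (factor: -351 = −(3^3 · 13); the sign does not affect v_p). Step 3 — |x − y|_3 = 3^{-3} = 1/27.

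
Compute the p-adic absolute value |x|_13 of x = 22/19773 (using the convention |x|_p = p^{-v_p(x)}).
|22/19773|_13 = 2197

Step 1 — compute v_13(x) by factoring powers of 13 out of the numerator and denominator: v_13(22/19773) = -3. Step 2 — apply |x|_p = p^{-v_p(x)} = 13^{3} = 2197.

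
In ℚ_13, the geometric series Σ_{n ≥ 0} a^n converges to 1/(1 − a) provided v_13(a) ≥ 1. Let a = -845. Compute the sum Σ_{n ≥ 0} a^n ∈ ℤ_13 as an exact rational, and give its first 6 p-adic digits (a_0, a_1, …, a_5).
Σ a^n = 1/(1 − a) = 1/846;  first 6 digits = (1, 0, 8, 12, 11, 1)

v_13(a) = 2 ≥ 1, so the series converges in ℤ_13 to 1/(1 − a) = 1/(1 − (-845)) = 1/846. Expand this rational in ℤ_13: compute digits iteratively via d_i = x_i mod 13, x_{i+1} = (x_i − d_i)/13. The first 6 digits are (1, 0, 8, 12, 11, 1).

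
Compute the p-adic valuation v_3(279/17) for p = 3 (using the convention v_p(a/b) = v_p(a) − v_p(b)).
v_3(279/17) = 2

Factor powers of 3 from the numerator and denominator of the reduced fraction: 279 = 3^2 · 31 and 17 = 3^0 · 17. Apply v_p(a/b) = v_p(a) − v_p(b): v_3(279/17) = 2 − 0 = 2.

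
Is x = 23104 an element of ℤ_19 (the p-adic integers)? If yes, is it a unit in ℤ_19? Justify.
x ∈ ℤ_19 but not a unit; v_19(x) = 2 > 0

ℤ_19 = {x ∈ ℚ_19 : v_19(x) ≥ 0} and ℤ_19^× = {x ∈ ℤ_19 : v_19(x) = 0}. Here v_19(23104) = v_19(num) − v_19(den) = 2; compare against these criteria.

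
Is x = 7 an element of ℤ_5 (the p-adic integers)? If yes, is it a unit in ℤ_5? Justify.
x ∈ ℤ_5^× (unit); v_5(x) = 0

ℤ_5 = {x ∈ ℚ_5 : v_5(x) ≥ 0} and ℤ_5^× = {x ∈ ℤ_5 : v_5(x) = 0}. Here v_5(7) = v_5(num) − v_5(den) = 0; compare against these criteria.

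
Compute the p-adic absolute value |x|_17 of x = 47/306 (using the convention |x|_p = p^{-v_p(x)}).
|47/306|_17 = 17

Step 1 — compute v_17(x) by factoring powers of 17 out of the numerator and denominator: v_17(47/306) = -1. Step 2 — apply |x|_p = p^{-v_p(x)} = 17^{1} = 17.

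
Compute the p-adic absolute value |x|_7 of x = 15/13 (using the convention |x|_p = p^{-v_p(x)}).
|15/13|_7 = 1

Step 1 — compute v_7(x) by factoring powers of 7 out of the numerator and denominator: v_7(15/13) = 0. Step 2 — apply |x|_p = p^{-v_p(x)} = 7^{0} = 1.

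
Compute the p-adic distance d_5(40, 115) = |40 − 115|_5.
d_5(40, 115) = 1/25

Step 1 — x − y = 40 − 115 = -75. Step 2 — v_5(-75) = 2 (factor: -75 = −(5^2 · 3); the sign does not affect v_p). Step 3 — |x − y|_5 = 5^{-2} = 1/25.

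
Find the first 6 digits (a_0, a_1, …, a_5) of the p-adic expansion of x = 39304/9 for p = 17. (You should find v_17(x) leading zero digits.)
(a_0, …, a_5) = (0, 0, 0, 16, 1, 15)

v_17(39304/9) = 3, so a_0 = ... = a_2 = 0. Factor out: x = 17^3 · u with u = 8/9 a unit in ℤ_17. Expand u iteratively via a_{v+i} = u_i mod 17, u_{i+1} = (u_i − a_{v+i})/17:
  u_0 = 8/9;  a_3 = 16;  u_1 = (u_0 − 16)/17 = -8/9
  u_1 = -8/9;  a_4 = 1;  u_2 = (u_1 − 1)/17 = -1/9
  u_2 = -1/9;  a_5 = 15;  u_3 = (u_2 − 15)/17 = -8/9
Digits: (0, 0, 0, 16, 1, 15).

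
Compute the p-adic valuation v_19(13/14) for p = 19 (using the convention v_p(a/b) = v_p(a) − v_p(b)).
v_19(13/14) = 0

Factor powers of 19 from the numerator and denominator of the reduced fraction: 13 = 19^0 · 13 and 14 = 19^0 · 14. Apply v_p(a/b) = v_p(a) − v_p(b): v_19(13/14) = 0 − 0 = 0.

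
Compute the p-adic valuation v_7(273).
v_7(273) = 1

v_7(n) is the largest exponent k such that 7^k divides n. Factor out: 273 = 7^1 · 39. (Sign doesn't affect v_p.) So v_7(273) = 1.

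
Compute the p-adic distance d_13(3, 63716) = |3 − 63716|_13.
d_13(3, 63716) = 1/2197

Step 1 — x − y = 3 − 63716 = -63713. Step 2 — v_13(-63713) = 3 (factor: -63713 = −(13^3 · 29); the sign does not affect v_p). Step 3 — |x − y|_13 = 13^{-3} = 1/2197.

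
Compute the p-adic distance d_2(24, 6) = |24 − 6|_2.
d_2(24, 6) = 1/2

Step 1 — x − y = 24 − 6 = 18. Step 2 — v_2(18) = 1 (factor: 18 = (2^1 · 9); the sign does not affect v_p). Step 3 — |x − y|_2 = 2^{-1} = 1/2.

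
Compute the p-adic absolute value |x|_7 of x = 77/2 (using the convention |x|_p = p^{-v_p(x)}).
|77/2|_7 = 1/7

Step 1 — compute v_7(x) by factoring powers of 7 out of the numerator and denominator: v_7(77/2) = 1. Step 2 — apply |x|_p = p^{-v_p(x)} = 7^{-1} = 1/7.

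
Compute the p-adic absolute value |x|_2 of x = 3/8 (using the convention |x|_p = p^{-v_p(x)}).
|3/8|_2 = 8

Step 1 — compute v_2(x) by factoring powers of 2 out of the numerator and denominator: v_2(3/8) = -3. Step 2 — apply |x|_p = p^{-v_p(x)} = 2^{3} = 8.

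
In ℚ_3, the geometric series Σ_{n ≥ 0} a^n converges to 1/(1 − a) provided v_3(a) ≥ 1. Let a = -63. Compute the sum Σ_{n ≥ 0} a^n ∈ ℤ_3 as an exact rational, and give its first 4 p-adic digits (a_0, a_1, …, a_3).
Σ a^n = 1/(1 − a) = 1/64;  first 4 digits = (1, 0, 2, 0)

v_3(a) = 2 ≥ 1, so the series converges in ℤ_3 to 1/(1 − a) = 1/(1 − (-63)) = 1/64. Expand this rational in ℤ_3: compute digits iteratively via d_i = x_i mod 3, x_{i+1} = (x_i − d_i)/3. The first 4 digits are (1, 0, 2, 0).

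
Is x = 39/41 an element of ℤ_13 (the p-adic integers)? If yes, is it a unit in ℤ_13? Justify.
x ∈ ℤ_13 but not a unit; v_13(x) = 1 > 0

ℤ_13 = {x ∈ ℚ_13 : v_13(x) ≥ 0} and ℤ_13^× = {x ∈ ℤ_13 : v_13(x) = 0}. Here v_13(39/41) = v_13(num) − v_13(den) = 1; compare against these criteria.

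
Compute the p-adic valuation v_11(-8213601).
v_11(-8213601) = 5

v_11(n) is the largest exponent k such that 11^k divides n. Factor out: -8213601 = -11^5 · 51. (Sign doesn't affect v_p.) So v_11(-8213601) = 5.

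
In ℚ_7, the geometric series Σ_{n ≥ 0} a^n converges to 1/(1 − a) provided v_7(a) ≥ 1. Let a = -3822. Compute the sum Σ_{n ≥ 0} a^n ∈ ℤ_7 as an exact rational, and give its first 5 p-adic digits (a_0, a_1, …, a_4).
Σ a^n = 1/(1 − a) = 1/3823;  first 5 digits = (1, 0, 6, 2, 6)

v_7(a) = 2 ≥ 1, so the series converges in ℤ_7 to 1/(1 − a) = 1/(1 − (-3822)) = 1/3823. Expand this rational in ℤ_7: compute digits iteratively via d_i = x_i mod 7, x_{i+1} = (x_i − d_i)/7. The first 5 digits are (1, 0, 6, 2, 6).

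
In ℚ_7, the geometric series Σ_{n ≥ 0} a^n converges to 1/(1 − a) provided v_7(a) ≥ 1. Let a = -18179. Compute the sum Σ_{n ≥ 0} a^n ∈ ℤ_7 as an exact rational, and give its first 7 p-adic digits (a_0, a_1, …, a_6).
Σ a^n = 1/(1 − a) = 1/18180;  first 7 digits = (1, 0, 0, 3, 6, 5, 1)

v_7(a) = 3 ≥ 1, so the series converges in ℤ_7 to 1/(1 − a) = 1/(1 − (-18179)) = 1/18180. Expand this rational in ℤ_7: compute digits iteratively via d_i = x_i mod 7, x_{i+1} = (x_i − d_i)/7. The first 7 digits are (1, 0, 0, 3, 6, 5, 1).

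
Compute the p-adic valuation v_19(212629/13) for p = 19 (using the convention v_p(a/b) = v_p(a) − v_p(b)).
v_19(212629/13) = 3

Factor powers of 19 from the numerator and denominator of the reduced fraction: 212629 = 19^3 · 31 and 13 = 19^0 · 13. Apply v_p(a/b) = v_p(a) − v_p(b): v_19(212629/13) = 3 − 0 = 3.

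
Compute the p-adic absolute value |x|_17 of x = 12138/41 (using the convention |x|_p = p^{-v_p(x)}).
|12138/41|_17 = 1/289

Step 1 — compute v_17(x) by factoring powers of 17 out of the numerator and denominator: v_17(12138/41) = 2. Step 2 — apply |x|_p = p^{-v_p(x)} = 17^{-2} = 1/289.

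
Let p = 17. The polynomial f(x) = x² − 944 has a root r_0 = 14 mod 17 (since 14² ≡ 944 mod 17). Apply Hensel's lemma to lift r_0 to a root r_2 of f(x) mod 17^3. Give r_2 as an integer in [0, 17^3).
r_2 = 2683 (mod 4913)

Hensel's recurrence: r_{i+1} = r_i − f(r_i)·(f′(r_i))^{-1} mod 17^{i+2}, with f′(x) = 2x. Iterate:
  r_0 = 14 (mod 17)
  r_1 = 82 (mod 289)
  r_2 = 2683 (mod 4913)
Final: r_2 = 2683, and one checks f(r_2) ≡ 0 mod 17^3.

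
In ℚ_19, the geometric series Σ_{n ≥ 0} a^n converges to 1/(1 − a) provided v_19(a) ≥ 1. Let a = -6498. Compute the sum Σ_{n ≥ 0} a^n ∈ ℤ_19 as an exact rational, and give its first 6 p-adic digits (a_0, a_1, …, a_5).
Σ a^n = 1/(1 − a) = 1/6499;  first 6 digits = (1, 0, 1, 18, 0, 17)

v_19(a) = 2 ≥ 1, so the series converges in ℤ_19 to 1/(1 − a) = 1/(1 − (-6498)) = 1/6499. Expand this rational in ℤ_19: compute digits iteratively via d_i = x_i mod 19, x_{i+1} = (x_i − d_i)/19. The first 6 digits are (1, 0, 1, 18, 0, 17).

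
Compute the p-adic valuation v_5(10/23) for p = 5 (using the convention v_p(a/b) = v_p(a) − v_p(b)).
v_5(10/23) = 1

Factor powers of 5 from the numerator and denominator of the reduced fraction: 10 = 5^1 · 2 and 23 = 5^0 · 23. Apply v_p(a/b) = v_p(a) − v_p(b): v_5(10/23) = 1 − 0 = 1.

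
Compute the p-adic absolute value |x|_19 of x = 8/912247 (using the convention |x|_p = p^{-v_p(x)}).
|8/912247|_19 = 130321

Step 1 — compute v_19(x) by factoring powers of 19 out of the numerator and denominator: v_19(8/912247) = -4. Step 2 — apply |x|_p = p^{-v_p(x)} = 19^{4} = 130321.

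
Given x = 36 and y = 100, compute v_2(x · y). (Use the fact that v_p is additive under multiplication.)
v_2(3600) = 4

v_p(x) = 2 (factor: 36 = 2^2 · 9); v_p(y) = 2 (factor: 100 = 2^2 · 25). Additivity: v_p(xy) = v_p(x) + v_p(y) = 2 + 2 = 4. (Direct check: xy = 3600 = 2^4 · (225).)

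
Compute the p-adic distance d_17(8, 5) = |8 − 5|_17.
d_17(8, 5) = 1

Step 1 — x − y = 8 − 5 = 3. Step 2 — v_17(3) = 0 (factor: 3 = (17^0 · 3); the sign does not affect v_p). Step 3 — |x − y|_17 = 17^{0} = 1.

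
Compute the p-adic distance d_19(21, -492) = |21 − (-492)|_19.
d_19(21, -492) = 1/19

Step 1 — x − y = 21 − (-492) = 513. Step 2 — v_19(513) = 1 (factor: 513 = (19^1 · 27); the sign does not affect v_p). Step 3 — |x − y|_19 = 19^{-1} = 1/19.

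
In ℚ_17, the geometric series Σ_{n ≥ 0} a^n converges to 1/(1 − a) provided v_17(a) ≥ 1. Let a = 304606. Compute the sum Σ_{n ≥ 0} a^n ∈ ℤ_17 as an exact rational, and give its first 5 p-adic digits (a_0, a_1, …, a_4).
Σ a^n = 1/(1 − a) = -1/304605;  first 5 digits = (1, 0, 0, 11, 3)

v_17(a) = 3 ≥ 1, so the series converges in ℤ_17 to 1/(1 − a) = 1/(1 − 304606) = -1/304605. Expand this rational in ℤ_17: compute digits iteratively via d_i = x_i mod 17, x_{i+1} = (x_i − d_i)/17. The first 5 digits are (1, 0, 0, 11, 3).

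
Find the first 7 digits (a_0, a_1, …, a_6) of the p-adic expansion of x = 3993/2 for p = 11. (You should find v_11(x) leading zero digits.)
(a_0, …, a_6) = (0, 0, 0, 7, 5, 5, 5)

v_11(3993/2) = 3, so a_0 = ... = a_2 = 0. Factor out: x = 11^3 · u with u = 3/2 a unit in ℤ_11. Expand u iteratively via a_{v+i} = u_i mod 11, u_{i+1} = (u_i − a_{v+i})/11:
  u_0 = 3/2;  a_3 = 7;  u_1 = (u_0 − 7)/11 = -1/2
  u_1 = -1/2;  a_4 = 5;  u_2 = (u_1 − 5)/11 = -1/2
  u_2 = -1/2;  a_5 = 5;  u_3 = (u_2 − 5)/11 = -1/2
  u_3 = -1/2;  a_6 = 5;  u_4 = (u_3 − 5)/11 = -1/2
Digits: (0, 0, 0, 7, 5, 5, 5).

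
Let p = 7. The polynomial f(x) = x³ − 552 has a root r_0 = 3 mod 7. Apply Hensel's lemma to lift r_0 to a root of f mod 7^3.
r_2 = 262 (mod 343)

Hensel: r_{i+1} = r_i − f(r_i)/f′(r_i) mod 7^{i+2}, where f′(x) = 3x². Iterate:
  r_0 = 3 (mod 7)
  r_1 = 17 (mod 49)
  r_2 = 262 (mod 343)
Final: r = 262 with f(r) ≡ 0 mod 7^3.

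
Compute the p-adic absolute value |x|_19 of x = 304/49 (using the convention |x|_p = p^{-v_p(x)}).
|304/49|_19 = 1/19

Step 1 — compute v_19(x) by factoring powers of 19 out of the numerator and denominator: v_19(304/49) = 1. Step 2 — apply |x|_p = p^{-v_p(x)} = 19^{-1} = 1/19.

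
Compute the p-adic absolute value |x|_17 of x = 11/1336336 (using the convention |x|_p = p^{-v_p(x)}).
|11/1336336|_17 = 83521

Step 1 — compute v_17(x) by factoring powers of 17 out of the numerator and denominator: v_17(11/1336336) = -4. Step 2 — apply |x|_p = p^{-v_p(x)} = 17^{4} = 83521.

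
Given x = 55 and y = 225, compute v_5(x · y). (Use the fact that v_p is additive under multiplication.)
v_5(12375) = 3

v_p(x) = 1 (factor: 55 = 5^1 · 11); v_p(y) = 2 (factor: 225 = 5^2 · 9). Additivity: v_p(xy) = v_p(x) + v_p(y) = 1 + 2 = 3. (Direct check: xy = 12375 = 5^3 · (99).)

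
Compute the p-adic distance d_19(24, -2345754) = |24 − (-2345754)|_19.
d_19(24, -2345754) = 1/130321

Step 1 — x − y = 24 − (-2345754) = 2345778. Step 2 — v_19(2345778) = 4 (factor: 2345778 = (19^4 · 18); the sign does not affect v_p). Step 3 — |x − y|_19 = 19^{-4} = 1/130321.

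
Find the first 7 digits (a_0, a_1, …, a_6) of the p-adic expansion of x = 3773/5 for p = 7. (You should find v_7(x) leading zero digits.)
(a_0, …, a_6) = (0, 0, 0, 5, 1, 4, 5)

v_7(3773/5) = 3, so a_0 = ... = a_2 = 0. Factor out: x = 7^3 · u with u = 11/5 a unit in ℤ_7. Expand u iteratively via a_{v+i} = u_i mod 7, u_{i+1} = (u_i − a_{v+i})/7:
  u_0 = 11/5;  a_3 = 5;  u_1 = (u_0 − 5)/7 = -2/5
  u_1 = -2/5;  a_4 = 1;  u_2 = (u_1 − 1)/7 = -1/5
  u_2 = -1/5;  a_5 = 4;  u_3 = (u_2 − 4)/7 = -3/5
  u_3 = -3/5;  a_6 = 5;  u_4 = (u_3 − 5)/7 = -4/5
Digits: (0, 0, 0, 5, 1, 4, 5).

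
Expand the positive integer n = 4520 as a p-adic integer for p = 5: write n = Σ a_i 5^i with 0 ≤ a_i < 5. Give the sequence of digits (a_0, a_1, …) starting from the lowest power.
(a_0, a_1, …) = (0, 4, 0, 1, 2, 1)

Repeated division by 5 gives the digits low-to-high: 4520 = 4·5^1 + 1·5^3 + 2·5^4 + 1·5^5. Digit sequence: (0, 4, 0, 1, 2, 1).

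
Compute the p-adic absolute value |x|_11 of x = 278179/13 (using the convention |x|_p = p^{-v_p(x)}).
|278179/13|_11 = 1/14641

Step 1 — compute v_11(x) by factoring powers of 11 out of the numerator and denominator: v_11(278179/13) = 4. Step 2 — apply |x|_p = p^{-v_p(x)} = 11^{-4} = 1/14641.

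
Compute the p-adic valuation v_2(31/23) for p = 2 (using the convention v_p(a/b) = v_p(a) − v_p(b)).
v_2(31/23) = 0

Factor powers of 2 from the numerator and denominator of the reduced fraction: 31 = 2^0 · 31 and 23 = 2^0 · 23. Apply v_p(a/b) = v_p(a) − v_p(b): v_2(31/23) = 0 − 0 = 0.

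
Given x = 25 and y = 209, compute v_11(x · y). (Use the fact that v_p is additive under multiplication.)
v_11(5225) = 1

v_p(x) = 0 (factor: 25 = 11^0 · 25); v_p(y) = 1 (factor: 209 = 11^1 · 19). Additivity: v_p(xy) = v_p(x) + v_p(y) = 0 + 1 = 1. (Direct check: xy = 5225 = 11^1 · (475).)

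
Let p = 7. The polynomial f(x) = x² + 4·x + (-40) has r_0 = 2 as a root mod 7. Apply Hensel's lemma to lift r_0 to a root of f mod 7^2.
r_1 = 30 (mod 49)

Hensel: r_{i+1} = r_i − f(r_i)·(f′(r_i))^{-1} mod 7^{i+2}, f′(x) = 2x + 4. Iterate:
  r_0 = 2 (mod 7)
  r_1 = 30 (mod 49)
Final: r = 30 satisfies f(r) ≡ 0 mod 7^2.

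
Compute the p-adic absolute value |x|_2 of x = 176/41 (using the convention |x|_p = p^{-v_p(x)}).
|176/41|_2 = 1/16

Step 1 — compute v_2(x) by factoring powers of 2 out of the numerator and denominator: v_2(176/41) = 4. Step 2 — apply |x|_p = p^{-v_p(x)} = 2^{-4} = 1/16.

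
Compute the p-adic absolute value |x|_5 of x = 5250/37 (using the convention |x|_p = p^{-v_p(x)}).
|5250/37|_5 = 1/125

Step 1 — compute v_5(x) by factoring powers of 5 out of the numerator and denominator: v_5(5250/37) = 3. Step 2 — apply |x|_p = p^{-v_p(x)} = 5^{-3} = 1/125.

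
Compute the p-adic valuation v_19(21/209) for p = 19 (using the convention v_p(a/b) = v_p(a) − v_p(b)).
v_19(21/209) = -1

Factor powers of 19 from the numerator and denominator of the reduced fraction: 21 = 19^0 · 21 and 209 = 19^1 · 11. Apply v_p(a/b) = v_p(a) − v_p(b): v_19(21/209) = 0 − 1 = -1.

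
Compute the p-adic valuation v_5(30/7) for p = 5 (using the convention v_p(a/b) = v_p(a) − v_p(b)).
v_5(30/7) = 1

Factor powers of 5 from the numerator and denominator of the reduced fraction: 30 = 5^1 · 6 and 7 = 5^0 · 7. Apply v_p(a/b) = v_p(a) − v_p(b): v_5(30/7) = 1 − 0 = 1.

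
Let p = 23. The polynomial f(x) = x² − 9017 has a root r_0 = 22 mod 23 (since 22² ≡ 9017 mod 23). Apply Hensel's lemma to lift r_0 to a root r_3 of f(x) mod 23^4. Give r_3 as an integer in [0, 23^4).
r_3 = 203917 (mod 279841)

Hensel's recurrence: r_{i+1} = r_i − f(r_i)·(f′(r_i))^{-1} mod 23^{i+2}, with f′(x) = 2x. Iterate:
  r_0 = 22 (mod 23)
  r_1 = 252 (mod 529)
  r_2 = 9245 (mod 12167)
  r_3 = 203917 (mod 279841)
Final: r_3 = 203917, and one checks f(r_3) ≡ 0 mod 23^4.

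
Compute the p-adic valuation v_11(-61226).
v_11(-61226) = 3

v_11(n) is the largest exponent k such that 11^k divides n. Factor out: -61226 = -11^3 · 46. (Sign doesn't affect v_p.) So v_11(-61226) = 3.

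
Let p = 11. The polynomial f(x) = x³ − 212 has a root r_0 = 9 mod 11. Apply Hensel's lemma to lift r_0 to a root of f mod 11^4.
r_3 = 4695 (mod 14641)

Hensel: r_{i+1} = r_i − f(r_i)/f′(r_i) mod 11^{i+2}, where f′(x) = 3x². Iterate:
  r_0 = 9 (mod 11)
  r_1 = 97 (mod 121)
  r_2 = 702 (mod 1331)
  r_3 = 4695 (mod 14641)
Final: r = 4695 with f(r) ≡ 0 mod 11^4.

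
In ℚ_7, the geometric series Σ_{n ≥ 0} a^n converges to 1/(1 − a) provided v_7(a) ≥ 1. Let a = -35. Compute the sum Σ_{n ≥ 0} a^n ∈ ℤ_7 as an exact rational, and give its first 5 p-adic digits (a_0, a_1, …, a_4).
Σ a^n = 1/(1 − a) = 1/36;  first 5 digits = (1, 2, 3, 4, 5)

v_7(a) = 1 ≥ 1, so the series converges in ℤ_7 to 1/(1 − a) = 1/(1 − (-35)) = 1/36. Expand this rational in ℤ_7: compute digits iteratively via d_i = x_i mod 7, x_{i+1} = (x_i − d_i)/7. The first 5 digits are (1, 2, 3, 4, 5).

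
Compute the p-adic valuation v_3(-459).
v_3(-459) = 3

v_3(n) is the largest exponent k such that 3^k divides n. Factor out: -459 = -3^3 · 17. (Sign doesn't affect v_p.) So v_3(-459) = 3.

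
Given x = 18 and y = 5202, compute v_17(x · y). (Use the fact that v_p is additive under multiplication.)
v_17(93636) = 2

v_p(x) = 0 (factor: 18 = 17^0 · 18); v_p(y) = 2 (factor: 5202 = 17^2 · 18). Additivity: v_p(xy) = v_p(x) + v_p(y) = 0 + 2 = 2. (Direct check: xy = 93636 = 17^2 · (324).)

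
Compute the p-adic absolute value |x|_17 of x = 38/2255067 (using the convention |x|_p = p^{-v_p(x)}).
|38/2255067|_17 = 83521

Step 1 — compute v_17(x) by factoring powers of 17 out of the numerator and denominator: v_17(38/2255067) = -4. Step 2 — apply |x|_p = p^{-v_p(x)} = 17^{4} = 83521.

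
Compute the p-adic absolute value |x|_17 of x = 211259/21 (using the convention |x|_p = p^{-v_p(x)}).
|211259/21|_17 = 1/4913

Step 1 — compute v_17(x) by factoring powers of 17 out of the numerator and denominator: v_17(211259/21) = 3. Step 2 — apply |x|_p = p^{-v_p(x)} = 17^{-3} = 1/4913.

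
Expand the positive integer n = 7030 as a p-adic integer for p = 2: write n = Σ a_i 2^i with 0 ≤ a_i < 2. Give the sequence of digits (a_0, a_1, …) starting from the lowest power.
(a_0, a_1, …) = (0, 1, 1, 0, 1, 1, 1, 0, 1, 1, 0, 1, 1)

Repeated division by 2 gives the digits low-to-high: 7030 = 1·2^1 + 1·2^2 + 1·2^4 + 1·2^5 + 1·2^6 + 1·2^8 + 1·2^9 + 1·2^11 + 1·2^12. Digit sequence: (0, 1, 1, 0, 1, 1, 1, 0, 1, 1, 0, 1, 1).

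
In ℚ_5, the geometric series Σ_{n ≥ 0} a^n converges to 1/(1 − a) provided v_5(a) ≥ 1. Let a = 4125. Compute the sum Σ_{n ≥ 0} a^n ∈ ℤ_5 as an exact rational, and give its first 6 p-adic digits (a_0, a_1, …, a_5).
Σ a^n = 1/(1 − a) = -1/4124;  first 6 digits = (1, 0, 0, 3, 1, 1)

v_5(a) = 3 ≥ 1, so the series converges in ℤ_5 to 1/(1 − a) = 1/(1 − 4125) = -1/4124. Expand this rational in ℤ_5: compute digits iteratively via d_i = x_i mod 5, x_{i+1} = (x_i − d_i)/5. The first 6 digits are (1, 0, 0, 3, 1, 1).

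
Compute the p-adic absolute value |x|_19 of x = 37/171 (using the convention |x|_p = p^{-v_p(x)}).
|37/171|_19 = 19

Step 1 — compute v_19(x) by factoring powers of 19 out of the numerator and denominator: v_19(37/171) = -1. Step 2 — apply |x|_p = p^{-v_p(x)} = 19^{1} = 19.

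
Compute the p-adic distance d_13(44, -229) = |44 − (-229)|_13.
d_13(44, -229) = 1/13

Step 1 — x − y = 44 − (-229) = 273. Step 2 — v_13(273) = 1 (factor: 273 = (13^1 · 21); the sign does not affect v_p). Step 3 — |x − y|_13 = 13^{-1} = 1/13.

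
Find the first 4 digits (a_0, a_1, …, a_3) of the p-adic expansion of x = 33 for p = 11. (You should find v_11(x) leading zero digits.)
(a_0, …, a_3) = (0, 3, 0, 0)

v_11(33) = 1, so a_0 = ... = a_0 = 0. Factor out: x = 11^1 · u with u = 3 a unit in ℤ_11. Expand u iteratively via a_{v+i} = u_i mod 11, u_{i+1} = (u_i − a_{v+i})/11:
  u_0 = 3;  a_1 = 3;  u_1 = (u_0 − 3)/11 = 0
  u_1 = 0;  a_2 = 0;  u_2 = (u_1 − 0)/11 = 0
  u_2 = 0;  a_3 = 0;  u_3 = (u_2 − 0)/11 = 0
Digits: (0, 3, 0, 0).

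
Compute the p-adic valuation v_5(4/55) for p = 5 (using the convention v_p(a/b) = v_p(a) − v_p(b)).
v_5(4/55) = -1

Factor powers of 5 from the numerator and denominator of the reduced fraction: 4 = 5^0 · 4 and 55 = 5^1 · 11. Apply v_p(a/b) = v_p(a) − v_p(b): v_5(4/55) = 0 − 1 = -1.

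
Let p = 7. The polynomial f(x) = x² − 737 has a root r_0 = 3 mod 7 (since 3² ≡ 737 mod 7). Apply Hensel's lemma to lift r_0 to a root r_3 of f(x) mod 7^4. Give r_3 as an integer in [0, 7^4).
r_3 = 402 (mod 2401)

Hensel's recurrence: r_{i+1} = r_i − f(r_i)·(f′(r_i))^{-1} mod 7^{i+2}, with f′(x) = 2x. Iterate:
  r_0 = 3 (mod 7)
  r_1 = 10 (mod 49)
  r_2 = 59 (mod 343)
  r_3 = 402 (mod 2401)
Final: r_3 = 402, and one checks f(r_3) ≡ 0 mod 7^4.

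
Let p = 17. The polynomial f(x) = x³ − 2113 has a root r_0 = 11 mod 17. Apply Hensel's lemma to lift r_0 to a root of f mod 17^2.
r_1 = 45 (mod 289)

Hensel: r_{i+1} = r_i − f(r_i)/f′(r_i) mod 17^{i+2}, where f′(x) = 3x². Iterate:
  r_0 = 11 (mod 17)
  r_1 = 45 (mod 289)
Final: r = 45 with f(r) ≡ 0 mod 17^2.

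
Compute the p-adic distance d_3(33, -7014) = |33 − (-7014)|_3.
d_3(33, -7014) = 1/243

Step 1 — x − y = 33 − (-7014) = 7047. Step 2 — v_3(7047) = 5 (factor: 7047 = (3^5 · 29); the sign does not affect v_p). Step 3 — |x − y|_3 = 3^{-5} = 1/243.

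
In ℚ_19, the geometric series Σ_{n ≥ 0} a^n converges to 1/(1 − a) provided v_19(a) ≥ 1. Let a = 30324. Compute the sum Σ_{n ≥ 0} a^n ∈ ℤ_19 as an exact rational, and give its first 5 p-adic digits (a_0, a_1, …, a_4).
Σ a^n = 1/(1 − a) = -1/30323;  first 5 digits = (1, 0, 8, 4, 7)

v_19(a) = 2 ≥ 1, so the series converges in ℤ_19 to 1/(1 − a) = 1/(1 − 30324) = -1/30323. Expand this rational in ℤ_19: compute digits iteratively via d_i = x_i mod 19, x_{i+1} = (x_i − d_i)/19. The first 5 digits are (1, 0, 8, 4, 7).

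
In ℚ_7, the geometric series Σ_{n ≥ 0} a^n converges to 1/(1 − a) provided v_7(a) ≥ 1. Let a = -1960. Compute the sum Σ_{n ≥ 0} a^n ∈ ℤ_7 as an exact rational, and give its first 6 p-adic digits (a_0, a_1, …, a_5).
Σ a^n = 1/(1 − a) = 1/1961;  first 6 digits = (1, 0, 2, 1, 3, 4)

v_7(a) = 2 ≥ 1, so the series converges in ℤ_7 to 1/(1 − a) = 1/(1 − (-1960)) = 1/1961. Expand this rational in ℤ_7: compute digits iteratively via d_i = x_i mod 7, x_{i+1} = (x_i − d_i)/7. The first 6 digits are (1, 0, 2, 1, 3, 4).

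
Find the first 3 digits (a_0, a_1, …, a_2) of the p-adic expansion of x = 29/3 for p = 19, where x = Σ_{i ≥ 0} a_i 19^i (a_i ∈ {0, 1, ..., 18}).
(a_0, …, a_2) = (16, 6, 6)

v_19(29/3) = 0 (numerator and denominator both coprime to 19), so x ∈ ℤ_19^×. Compute digits iteratively via a_i = x_i mod 19, x_{i+1} = (x_i − a_i)/19, with x_0 = x:
  x_0 = 29/3;  a_0 = 16;  x_1 = (x_0 − 16)/19 = -1/3
  x_1 = -1/3;  a_1 = 6;  x_2 = (x_1 − 6)/19 = -1/3
  x_2 = -1/3;  a_2 = 6;  x_3 = (x_2 − 6)/19 = -1/3
Digits: (16, 6, 6).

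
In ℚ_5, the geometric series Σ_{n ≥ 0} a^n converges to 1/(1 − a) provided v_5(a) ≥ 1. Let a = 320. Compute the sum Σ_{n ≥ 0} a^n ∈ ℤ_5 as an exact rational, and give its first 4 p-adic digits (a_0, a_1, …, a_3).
Σ a^n = 1/(1 − a) = -1/319;  first 4 digits = (1, 4, 3, 0)

v_5(a) = 1 ≥ 1, so the series converges in ℤ_5 to 1/(1 − a) = 1/(1 − 320) = -1/319. Expand this rational in ℤ_5: compute digits iteratively via d_i = x_i mod 5, x_{i+1} = (x_i − d_i)/5. The first 4 digits are (1, 4, 3, 0).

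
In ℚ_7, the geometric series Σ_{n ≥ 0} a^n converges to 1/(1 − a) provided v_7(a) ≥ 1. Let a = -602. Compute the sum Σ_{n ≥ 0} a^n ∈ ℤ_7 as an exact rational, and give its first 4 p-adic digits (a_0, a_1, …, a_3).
Σ a^n = 1/(1 − a) = 1/603;  first 4 digits = (1, 5, 5, 3)

v_7(a) = 1 ≥ 1, so the series converges in ℤ_7 to 1/(1 − a) = 1/(1 − (-602)) = 1/603. Expand this rational in ℤ_7: compute digits iteratively via d_i = x_i mod 7, x_{i+1} = (x_i − d_i)/7. The first 4 digits are (1, 5, 5, 3).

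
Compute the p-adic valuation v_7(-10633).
v_7(-10633) = 3

v_7(n) is the largest exponent k such that 7^k divides n. Factor out: -10633 = -7^3 · 31. (Sign doesn't affect v_p.) So v_7(-10633) = 3.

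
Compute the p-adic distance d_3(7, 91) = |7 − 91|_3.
d_3(7, 91) = 1/3

Step 1 — x − y = 7 − 91 = -84. Step 2 — v_3(-84) = 1 (factor: -84 = −(3^1 · 28); the sign does not affect v_p). Step 3 — |x − y|_3 = 3^{-1} = 1/3.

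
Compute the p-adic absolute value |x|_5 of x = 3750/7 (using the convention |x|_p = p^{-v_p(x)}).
|3750/7|_5 = 1/625

Step 1 — compute v_5(x) by factoring powers of 5 out of the numerator and denominator: v_5(3750/7) = 4. Step 2 — apply |x|_p = p^{-v_p(x)} = 5^{-4} = 1/625.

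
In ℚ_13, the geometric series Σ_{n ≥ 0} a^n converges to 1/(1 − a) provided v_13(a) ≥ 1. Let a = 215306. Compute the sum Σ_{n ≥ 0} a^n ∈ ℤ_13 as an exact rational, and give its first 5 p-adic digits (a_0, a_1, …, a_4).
Σ a^n = 1/(1 − a) = -1/215305;  first 5 digits = (1, 0, 0, 7, 7)

v_13(a) = 3 ≥ 1, so the series converges in ℤ_13 to 1/(1 − a) = 1/(1 − 215306) = -1/215305. Expand this rational in ℤ_13: compute digits iteratively via d_i = x_i mod 13, x_{i+1} = (x_i − d_i)/13. The first 5 digits are (1, 0, 0, 7, 7).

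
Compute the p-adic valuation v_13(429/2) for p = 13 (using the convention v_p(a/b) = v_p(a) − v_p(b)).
v_13(429/2) = 1

Factor powers of 13 from the numerator and denominator of the reduced fraction: 429 = 13^1 · 33 and 2 = 13^0 · 2. Apply v_p(a/b) = v_p(a) − v_p(b): v_13(429/2) = 1 − 0 = 1.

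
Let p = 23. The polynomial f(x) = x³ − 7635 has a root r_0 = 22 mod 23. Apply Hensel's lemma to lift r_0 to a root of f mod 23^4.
r_3 = 46275 (mod 279841)

Hensel: r_{i+1} = r_i − f(r_i)/f′(r_i) mod 23^{i+2}, where f′(x) = 3x². Iterate:
  r_0 = 22 (mod 23)
  r_1 = 252 (mod 529)
  r_2 = 9774 (mod 12167)
  r_3 = 46275 (mod 279841)
Final: r = 46275 with f(r) ≡ 0 mod 23^4.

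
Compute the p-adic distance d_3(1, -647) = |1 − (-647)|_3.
d_3(1, -647) = 1/81

Step 1 — x − y = 1 − (-647) = 648. Step 2 — v_3(648) = 4 (factor: 648 = (3^4 · 8); the sign does not affect v_p). Step 3 — |x − y|_3 = 3^{-4} = 1/81.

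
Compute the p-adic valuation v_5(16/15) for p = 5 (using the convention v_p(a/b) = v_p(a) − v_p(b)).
v_5(16/15) = -1

Factor powers of 5 from the numerator and denominator of the reduced fraction: 16 = 5^0 · 16 and 15 = 5^1 · 3. Apply v_p(a/b) = v_p(a) − v_p(b): v_5(16/15) = 0 − 1 = -1.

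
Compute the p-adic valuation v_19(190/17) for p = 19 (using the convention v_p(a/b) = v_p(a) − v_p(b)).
v_19(190/17) = 1

Factor powers of 19 from the numerator and denominator of the reduced fraction: 190 = 19^1 · 10 and 17 = 19^0 · 17. Apply v_p(a/b) = v_p(a) − v_p(b): v_19(190/17) = 1 − 0 = 1.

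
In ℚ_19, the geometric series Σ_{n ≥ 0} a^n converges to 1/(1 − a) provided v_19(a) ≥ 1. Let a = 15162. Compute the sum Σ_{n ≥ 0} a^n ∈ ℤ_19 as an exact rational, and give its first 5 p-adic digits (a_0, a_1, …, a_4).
Σ a^n = 1/(1 − a) = -1/15161;  first 5 digits = (1, 0, 4, 2, 16)

v_19(a) = 2 ≥ 1, so the series converges in ℤ_19 to 1/(1 − a) = 1/(1 − 15162) = -1/15161. Expand this rational in ℤ_19: compute digits iteratively via d_i = x_i mod 19, x_{i+1} = (x_i − d_i)/19. The first 5 digits are (1, 0, 4, 2, 16).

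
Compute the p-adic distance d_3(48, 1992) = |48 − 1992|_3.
d_3(48, 1992) = 1/243

Step 1 — x − y = 48 − 1992 = -1944. Step 2 — v_3(-1944) = 5 (factor: -1944 = −(3^5 · 8); the sign does not affect v_p). Step 3 — |x − y|_3 = 3^{-5} = 1/243.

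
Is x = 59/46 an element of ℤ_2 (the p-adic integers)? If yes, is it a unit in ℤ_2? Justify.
x ∉ ℤ_2 (v_2(x) = -1 < 0)

ℤ_2 = {x ∈ ℚ_2 : v_2(x) ≥ 0} and ℤ_2^× = {x ∈ ℤ_2 : v_2(x) = 0}. Here v_2(59/46) = v_2(num) − v_2(den) = -1; compare against these criteria.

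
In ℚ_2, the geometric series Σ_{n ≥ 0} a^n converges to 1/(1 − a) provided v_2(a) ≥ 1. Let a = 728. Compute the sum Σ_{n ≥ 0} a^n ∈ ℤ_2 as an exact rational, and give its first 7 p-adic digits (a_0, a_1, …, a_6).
Σ a^n = 1/(1 − a) = -1/727;  first 7 digits = (1, 0, 0, 1, 1, 0, 0)

v_2(a) = 3 ≥ 1, so the series converges in ℤ_2 to 1/(1 − a) = 1/(1 − 728) = -1/727. Expand this rational in ℤ_2: compute digits iteratively via d_i = x_i mod 2, x_{i+1} = (x_i − d_i)/2. The first 7 digits are (1, 0, 0, 1, 1, 0, 0).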